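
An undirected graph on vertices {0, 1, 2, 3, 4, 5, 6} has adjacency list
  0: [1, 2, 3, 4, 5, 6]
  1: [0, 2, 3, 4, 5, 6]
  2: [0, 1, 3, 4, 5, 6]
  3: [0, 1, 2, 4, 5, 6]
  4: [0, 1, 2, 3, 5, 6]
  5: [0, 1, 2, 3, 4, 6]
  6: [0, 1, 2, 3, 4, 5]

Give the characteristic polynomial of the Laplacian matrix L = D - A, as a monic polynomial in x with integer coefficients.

x^7 - 42x^6 + 735x^5 - 6860x^4 + 36015x^3 - 100842x^2 + 117649x

Each diagonal entry of L is the vertex degree and each off-diagonal entry is -1 where an edge is present, 0 otherwise; in the order [0, 1, 2, 3, 4, 5, 6] the diagonal is [6, 6, 6, 6, 6, 6, 6]. Computing det(xI - L) by cofactor expansion (or equivalently via sum-over-permutations) gives x^7 - 42x^6 + 735x^5 - 6860x^4 + 36015x^3 - 100842x^2 + 117649x. The coefficient of x^6 equals -trace(L) = -42, matching the sum of degrees. The eigenvalues sum to 42, which equals trace(L) = 2|E|. By the matrix-tree theorem the graph has (1/7) * product of the nonzero eigenvalues = 16807 spanning trees.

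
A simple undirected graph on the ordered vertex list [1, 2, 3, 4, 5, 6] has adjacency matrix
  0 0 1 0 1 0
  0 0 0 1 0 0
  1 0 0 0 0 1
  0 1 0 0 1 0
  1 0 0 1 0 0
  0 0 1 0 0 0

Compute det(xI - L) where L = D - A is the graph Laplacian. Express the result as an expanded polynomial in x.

x^6 - 10x^5 + 36x^4 - 56x^3 + 35x^2 - 6x

Reading degrees in the order [1, 2, 3, 4, 5, 6] gives [2, 1, 2, 2, 2, 1]; set D = diag(2, 1, 2, 2, 2, 1) and form L = D - A. Computing det(xI - L) by cofactor expansion (or equivalently via sum-over-permutations) gives x^6 - 10x^5 + 36x^4 - 56x^3 + 35x^2 - 6x. The constant term is 0 because L is singular (the all-ones vector lies in its kernel).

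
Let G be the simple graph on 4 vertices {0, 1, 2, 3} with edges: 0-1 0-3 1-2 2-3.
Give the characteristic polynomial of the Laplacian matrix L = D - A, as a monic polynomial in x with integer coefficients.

Each diagonal entry of L is the vertex degree and each off-diagonal entry is -1 where an edge is present, 0 otherwise; in the order [0, 1, 2, 3] the diagonal is [2, 2, 2, 2]. L has integer entries, so p(x) = det(xI - L) has integer coefficients. Expanding the determinant yields x^4 - 8x^3 + 20x^2 - 16x. The constant term is 0 because L is singular (the all-ones vector lies in its kernel). The eigenvalues sum to 8, which equals trace(L) = 2|E|. By the matrix-tree theorem the graph has (1/4) * product of the nonzero eigenvalues = 4 spanning trees.

x^4 - 8x^3 + 20x^2 - 16x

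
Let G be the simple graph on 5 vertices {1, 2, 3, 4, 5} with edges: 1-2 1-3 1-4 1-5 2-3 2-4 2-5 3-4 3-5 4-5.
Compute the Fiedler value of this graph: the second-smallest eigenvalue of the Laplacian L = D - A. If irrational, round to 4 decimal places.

5

With the vertex order [1, 2, 3, 4, 5], the degrees are [4, 4, 4, 4, 4], giving D = diag(4, 4, 4, 4, 4) and L = D - A. The sorted Laplacian eigenvalues are [0, 5, 5, 5, 5]; the algebraic connectivity is the second entry, 5. The largest eigenvalue, 5, is at most the vertex count 5. By the matrix-tree theorem the graph has (1/5) * product of the nonzero eigenvalues = 125 spanning trees.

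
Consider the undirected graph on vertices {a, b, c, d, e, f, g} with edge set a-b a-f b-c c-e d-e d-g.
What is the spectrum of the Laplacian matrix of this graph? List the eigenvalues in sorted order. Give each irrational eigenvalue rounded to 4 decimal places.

[0, 0.1981, 0.7530, 1.5550, 2.4450, 3.2470, 3.8019]

Each diagonal entry of L is the vertex degree and each off-diagonal entry is -1 where an edge is present, 0 otherwise; in the order [a, b, c, d, e, f, g] the diagonal is [2, 2, 2, 2, 2, 1, 1]. Since every row of L sums to 0, the all-ones vector is in the kernel and 0 is an eigenvalue. By the matrix-tree theorem the graph has (1/7) * product of the nonzero eigenvalues = 1 spanning tree.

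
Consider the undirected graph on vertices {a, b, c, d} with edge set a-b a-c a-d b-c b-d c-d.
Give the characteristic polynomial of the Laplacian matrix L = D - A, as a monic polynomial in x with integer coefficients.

x^4 - 12x^3 + 48x^2 - 64x

Each diagonal entry of L is the vertex degree and each off-diagonal entry is -1 where an edge is present, 0 otherwise; in the order [a, b, c, d] the diagonal is [3, 3, 3, 3]. L has integer entries, so p(x) = det(xI - L) has integer coefficients. Expanding the determinant yields x^4 - 12x^3 + 48x^2 - 64x. Since p(0) = det(-L) = 0, x divides p(x). The eigenvalues sum to 12, which equals trace(L) = 2|E|.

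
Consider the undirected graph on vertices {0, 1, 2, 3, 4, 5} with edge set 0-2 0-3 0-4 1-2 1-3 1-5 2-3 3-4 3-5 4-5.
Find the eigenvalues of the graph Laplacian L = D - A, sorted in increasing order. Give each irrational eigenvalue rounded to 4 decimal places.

[0, 2.3820, 2.3820, 4.6180, 4.6180, 6]

Reading degrees in the order [0, 1, 2, 3, 4, 5] gives [3, 3, 3, 5, 3, 3]; set D = diag(3, 3, 3, 5, 3, 3) and form L = D - A. Since every row of L sums to 0, the all-ones vector is in the kernel and 0 is an eigenvalue. The single zero eigenvalue shows the graph is connected. The largest eigenvalue, 6, is at most the vertex count 6.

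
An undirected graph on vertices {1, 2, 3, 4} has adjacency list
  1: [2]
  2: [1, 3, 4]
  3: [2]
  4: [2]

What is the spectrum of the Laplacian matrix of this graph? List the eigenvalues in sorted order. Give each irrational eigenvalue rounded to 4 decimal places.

Reading degrees in the order [1, 2, 3, 4] gives [1, 3, 1, 1]; set D = diag(1, 3, 1, 1) and form L = D - A. Diagonalising L (or applying a numerical eigensolver to the 4x4 matrix) gives the spectrum above. By the matrix-tree theorem the graph has (1/4) * product of the nonzero eigenvalues = 1 spanning tree. The eigenvalues sum to 6, which equals trace(L) = 2|E|.

[0, 1, 1, 4]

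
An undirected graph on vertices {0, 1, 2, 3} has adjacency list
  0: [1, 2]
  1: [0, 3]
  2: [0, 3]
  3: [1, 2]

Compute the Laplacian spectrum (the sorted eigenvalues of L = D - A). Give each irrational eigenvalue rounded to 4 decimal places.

Each diagonal entry of L is the vertex degree and each off-diagonal entry is -1 where an edge is present, 0 otherwise; in the order [0, 1, 2, 3] the diagonal is [2, 2, 2, 2]. The multiplicity of 0 as a Laplacian eigenvalue equals the number of connected components. The eigenvalues sum to 8, which equals trace(L) = 2|E|.

[0, 2, 2, 4]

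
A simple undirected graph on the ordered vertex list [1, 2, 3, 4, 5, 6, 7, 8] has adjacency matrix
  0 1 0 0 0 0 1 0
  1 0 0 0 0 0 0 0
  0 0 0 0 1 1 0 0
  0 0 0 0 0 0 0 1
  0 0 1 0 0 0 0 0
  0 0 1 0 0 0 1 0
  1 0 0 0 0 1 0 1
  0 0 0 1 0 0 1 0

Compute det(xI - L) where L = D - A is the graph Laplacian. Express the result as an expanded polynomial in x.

x^8 - 14x^7 + 77x^6 - 212x^5 + 307x^4 - 224x^3 + 72x^2 - 8x

Reading degrees in the order [1, 2, 3, 4, 5, 6, 7, 8] gives [2, 1, 2, 1, 1, 2, 3, 2]; set D = diag(2, 1, 2, 1, 1, 2, 3, 2) and form L = D - A. Computing det(xI - L) by cofactor expansion (or equivalently via sum-over-permutations) gives x^8 - 14x^7 + 77x^6 - 212x^5 + 307x^4 - 224x^3 + 72x^2 - 8x. Since p(0) = det(-L) = 0, x divides p(x). By the matrix-tree theorem the graph has (1/8) * product of the nonzero eigenvalues = 1 spanning tree.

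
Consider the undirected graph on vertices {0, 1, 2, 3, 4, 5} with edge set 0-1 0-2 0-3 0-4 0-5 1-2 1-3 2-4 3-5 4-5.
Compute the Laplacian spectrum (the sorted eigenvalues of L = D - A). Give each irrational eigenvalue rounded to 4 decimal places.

[0, 2.3820, 2.3820, 4.6180, 4.6180, 6]

Each diagonal entry of L is the vertex degree and each off-diagonal entry is -1 where an edge is present, 0 otherwise; in the order [0, 1, 2, 3, 4, 5] the diagonal is [5, 3, 3, 3, 3, 3]. Since every row of L sums to 0, the all-ones vector is in the kernel and 0 is an eigenvalue. The eigenvalues sum to 20, which equals trace(L) = 2|E|.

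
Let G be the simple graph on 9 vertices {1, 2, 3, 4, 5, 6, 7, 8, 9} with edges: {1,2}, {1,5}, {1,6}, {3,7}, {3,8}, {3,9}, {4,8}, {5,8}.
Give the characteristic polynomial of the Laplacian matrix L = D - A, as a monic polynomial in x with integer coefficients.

With the vertex order [1, 2, 3, 4, 5, 6, 7, 8, 9], the degrees are [3, 1, 3, 1, 2, 1, 1, 3, 1], giving D = diag(3, 1, 3, 1, 2, 1, 1, 3, 1) and L = D - A. Computing det(xI - L) by cofactor expansion (or equivalently via sum-over-permutations) gives x^9 - 16x^8 + 102x^7 - 334x^6 + 608x^5 - 626x^4 + 352x^3 - 96x^2 + 9x. The coefficient of x^8 equals -trace(L) = -16, matching the sum of degrees. The largest eigenvalue, 4.6907, is at most the vertex count 9.

x^9 - 16x^8 + 102x^7 - 334x^6 + 608x^5 - 626x^4 + 352x^3 - 96x^2 + 9x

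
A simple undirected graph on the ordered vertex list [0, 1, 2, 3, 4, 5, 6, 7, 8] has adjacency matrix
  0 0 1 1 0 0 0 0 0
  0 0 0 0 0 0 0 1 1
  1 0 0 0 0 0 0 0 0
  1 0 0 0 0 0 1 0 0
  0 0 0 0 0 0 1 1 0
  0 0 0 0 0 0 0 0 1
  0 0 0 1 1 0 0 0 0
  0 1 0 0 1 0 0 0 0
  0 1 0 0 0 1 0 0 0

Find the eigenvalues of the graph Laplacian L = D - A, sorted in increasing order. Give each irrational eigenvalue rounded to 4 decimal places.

[0, 0.1206, 0.4679, 1, 1.6527, 2.3473, 3, 3.5321, 3.8794]

With the vertex order [0, 1, 2, 3, 4, 5, 6, 7, 8], the degrees are [2, 2, 1, 2, 2, 1, 2, 2, 2], giving D = diag(2, 2, 1, 2, 2, 1, 2, 2, 2) and L = D - A. The multiplicity of 0 as a Laplacian eigenvalue equals the number of connected components. The single zero eigenvalue shows the graph is connected. The eigenvalues sum to 16, which equals trace(L) = 2|E|.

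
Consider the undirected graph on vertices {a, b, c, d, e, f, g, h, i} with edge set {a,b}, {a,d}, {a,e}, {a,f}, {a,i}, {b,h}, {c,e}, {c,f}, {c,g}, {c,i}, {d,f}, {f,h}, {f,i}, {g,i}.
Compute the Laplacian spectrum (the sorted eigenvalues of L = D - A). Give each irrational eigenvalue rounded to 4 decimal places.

[0, 0.9239, 1.5589, 1.8118, 2.6926, 3.5687, 4.7420, 5.9700, 6.7320]

Each diagonal entry of L is the vertex degree and each off-diagonal entry is -1 where an edge is present, 0 otherwise; in the order [a, b, c, d, e, f, g, h, i] the diagonal is [5, 2, 4, 2, 2, 5, 2, 2, 4]. Since every row of L sums to 0, the all-ones vector is in the kernel and 0 is an eigenvalue. There is one zero in the spectrum, matching the 1 component.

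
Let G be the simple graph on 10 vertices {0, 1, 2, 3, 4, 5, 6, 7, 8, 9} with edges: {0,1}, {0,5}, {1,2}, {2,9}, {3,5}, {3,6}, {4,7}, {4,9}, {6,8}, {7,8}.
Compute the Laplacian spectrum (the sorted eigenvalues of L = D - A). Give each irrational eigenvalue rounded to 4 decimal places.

With the vertex order [0, 1, 2, 3, 4, 5, 6, 7, 8, 9], the degrees are [2, 2, 2, 2, 2, 2, 2, 2, 2, 2], giving D = diag(2, 2, 2, 2, 2, 2, 2, 2, 2, 2) and L = D - A. Since every row of L sums to 0, the all-ones vector is in the kernel and 0 is an eigenvalue. There is one zero in the spectrum, matching the 1 component.

[0, 0.3820, 0.3820, 1.3820, 1.3820, 2.6180, 2.6180, 3.6180, 3.6180, 4]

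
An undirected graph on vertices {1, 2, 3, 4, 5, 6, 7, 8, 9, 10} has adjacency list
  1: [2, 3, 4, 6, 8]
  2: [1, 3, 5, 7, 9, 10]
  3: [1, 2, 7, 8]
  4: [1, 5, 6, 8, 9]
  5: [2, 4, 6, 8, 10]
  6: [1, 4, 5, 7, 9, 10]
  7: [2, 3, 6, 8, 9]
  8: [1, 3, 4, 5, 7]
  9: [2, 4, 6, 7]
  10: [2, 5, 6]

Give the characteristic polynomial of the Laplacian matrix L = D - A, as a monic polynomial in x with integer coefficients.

x^10 - 48x^9 + 1009x^8 - 12184x^7 + 93073x^6 - 466042x^5 + 1528216x^4 - 3161234x^3 + 3738979x^2 - 1924170x

Reading degrees in the order [1, 2, 3, 4, 5, 6, 7, 8, 9, 10] gives [5, 6, 4, 5, 5, 6, 5, 5, 4, 3]; set D = diag(5, 6, 4, 5, 5, 6, 5, 5, 4, 3) and form L = D - A. L has integer entries, so p(x) = det(xI - L) has integer coefficients. Expanding the determinant yields x^10 - 48x^9 + 1009x^8 - 12184x^7 + 93073x^6 - 466042x^5 + 1528216x^4 - 3161234x^3 + 3738979x^2 - 1924170x. The constant term is 0 because L is singular (the all-ones vector lies in its kernel). The largest eigenvalue, 8.5590, is at most the vertex count 10. The eigenvalues sum to 48, which equals trace(L) = 2|E|.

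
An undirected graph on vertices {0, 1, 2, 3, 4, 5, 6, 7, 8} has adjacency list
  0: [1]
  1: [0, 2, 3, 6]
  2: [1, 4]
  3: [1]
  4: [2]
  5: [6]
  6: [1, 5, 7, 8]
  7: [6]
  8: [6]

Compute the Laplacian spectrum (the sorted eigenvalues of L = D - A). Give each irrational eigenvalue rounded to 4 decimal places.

Each diagonal entry of L is the vertex degree and each off-diagonal entry is -1 where an edge is present, 0 otherwise; in the order [0, 1, 2, 3, 4, 5, 6, 7, 8] the diagonal is [1, 4, 2, 1, 1, 1, 4, 1, 1]. Since every row of L sums to 0, the all-ones vector is in the kernel and 0 is an eigenvalue. There is one zero in the spectrum, matching the 1 component.

[0, 0.2825, 0.5784, 1, 1, 1, 2.3735, 4.0864, 5.6793]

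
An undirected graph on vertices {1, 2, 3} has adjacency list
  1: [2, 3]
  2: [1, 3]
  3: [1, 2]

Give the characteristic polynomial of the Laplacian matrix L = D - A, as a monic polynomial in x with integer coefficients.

With the vertex order [1, 2, 3], the degrees are [2, 2, 2], giving D = diag(2, 2, 2) and L = D - A. L has integer entries, so p(x) = det(xI - L) has integer coefficients. Expanding the determinant yields x^3 - 6x^2 + 9x. Since p(0) = det(-L) = 0, x divides p(x). By the matrix-tree theorem the graph has (1/3) * product of the nonzero eigenvalues = 3 spanning trees.

x^3 - 6x^2 + 9x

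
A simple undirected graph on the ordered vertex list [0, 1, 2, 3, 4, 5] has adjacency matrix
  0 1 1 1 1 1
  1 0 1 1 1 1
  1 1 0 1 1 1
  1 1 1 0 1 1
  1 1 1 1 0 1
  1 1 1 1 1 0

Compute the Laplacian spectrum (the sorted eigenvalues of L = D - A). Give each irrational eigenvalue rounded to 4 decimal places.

Reading degrees in the order [0, 1, 2, 3, 4, 5] gives [5, 5, 5, 5, 5, 5]; set D = diag(5, 5, 5, 5, 5, 5) and form L = D - A. The multiplicity of 0 as a Laplacian eigenvalue equals the number of connected components. The single zero eigenvalue shows the graph is connected.

[0, 6, 6, 6, 6, 6]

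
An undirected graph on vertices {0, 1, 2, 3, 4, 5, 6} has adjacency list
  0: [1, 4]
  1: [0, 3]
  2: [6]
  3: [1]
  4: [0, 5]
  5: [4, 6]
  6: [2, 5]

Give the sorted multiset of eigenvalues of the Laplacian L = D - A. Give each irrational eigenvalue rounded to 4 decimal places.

[0, 0.1981, 0.7530, 1.5550, 2.4450, 3.2470, 3.8019]

With the vertex order [0, 1, 2, 3, 4, 5, 6], the degrees are [2, 2, 1, 1, 2, 2, 2], giving D = diag(2, 2, 1, 1, 2, 2, 2) and L = D - A. The multiplicity of 0 as a Laplacian eigenvalue equals the number of connected components. By the matrix-tree theorem the graph has (1/7) * product of the nonzero eigenvalues = 1 spanning tree.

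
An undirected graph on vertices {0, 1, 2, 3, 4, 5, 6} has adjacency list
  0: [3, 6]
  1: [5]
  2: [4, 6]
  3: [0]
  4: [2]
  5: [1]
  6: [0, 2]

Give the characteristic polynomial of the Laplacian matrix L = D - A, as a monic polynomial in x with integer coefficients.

x^7 - 10x^6 + 37x^5 - 62x^4 + 45x^3 - 10x^2

Reading degrees in the order [0, 1, 2, 3, 4, 5, 6] gives [2, 1, 2, 1, 1, 1, 2]; set D = diag(2, 1, 2, 1, 1, 1, 2) and form L = D - A. L has integer entries, so p(x) = det(xI - L) has integer coefficients. Expanding the determinant yields x^7 - 10x^6 + 37x^5 - 62x^4 + 45x^3 - 10x^2. The constant term is 0 because L is singular (the all-ones vector lies in its kernel). The largest eigenvalue, 3.6180, is at most the vertex count 7.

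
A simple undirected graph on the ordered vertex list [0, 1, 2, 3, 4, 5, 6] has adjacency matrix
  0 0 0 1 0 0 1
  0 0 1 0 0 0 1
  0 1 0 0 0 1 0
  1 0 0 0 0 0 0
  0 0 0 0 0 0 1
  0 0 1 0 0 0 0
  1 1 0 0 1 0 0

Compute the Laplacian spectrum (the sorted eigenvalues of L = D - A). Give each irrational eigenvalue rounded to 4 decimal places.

Each diagonal entry of L is the vertex degree and each off-diagonal entry is -1 where an edge is present, 0 otherwise; in the order [0, 1, 2, 3, 4, 5, 6] the diagonal is [2, 2, 2, 1, 1, 1, 3]. L is symmetric positive semidefinite, so every eigenvalue is real and nonnegative.

[0, 0.2603, 0.6262, 1.4055, 2.2742, 3.0996, 4.3342]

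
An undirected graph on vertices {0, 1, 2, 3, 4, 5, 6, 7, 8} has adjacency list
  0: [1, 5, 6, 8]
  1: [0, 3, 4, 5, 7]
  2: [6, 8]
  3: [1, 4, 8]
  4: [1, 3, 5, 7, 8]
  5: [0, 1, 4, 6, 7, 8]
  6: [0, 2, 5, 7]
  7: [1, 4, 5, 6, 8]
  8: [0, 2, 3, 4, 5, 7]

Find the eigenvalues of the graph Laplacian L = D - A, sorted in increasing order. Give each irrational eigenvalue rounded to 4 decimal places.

Reading degrees in the order [0, 1, 2, 3, 4, 5, 6, 7, 8] gives [4, 5, 2, 3, 5, 6, 4, 5, 6]; set D = diag(4, 5, 2, 3, 5, 6, 4, 5, 6) and form L = D - A. Diagonalising L (or applying a numerical eigensolver to the 9x9 matrix) gives the spectrum above.

[0, 1.6821, 2.7157, 4.1338, 4.6612, 5.5284, 6.2633, 7.0307, 7.9849]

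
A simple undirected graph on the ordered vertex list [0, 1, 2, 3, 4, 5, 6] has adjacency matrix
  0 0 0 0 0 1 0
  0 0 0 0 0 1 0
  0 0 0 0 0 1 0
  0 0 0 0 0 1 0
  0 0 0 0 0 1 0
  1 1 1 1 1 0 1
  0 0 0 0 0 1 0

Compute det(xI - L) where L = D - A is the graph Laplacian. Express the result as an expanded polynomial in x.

x^7 - 12x^6 + 45x^5 - 80x^4 + 75x^3 - 36x^2 + 7x

Reading degrees in the order [0, 1, 2, 3, 4, 5, 6] gives [1, 1, 1, 1, 1, 6, 1]; set D = diag(1, 1, 1, 1, 1, 6, 1) and form L = D - A. The eigenvalues of L are [0, 1, 1, 1, 1, 1, 7]; the characteristic polynomial is the product of (x - lambda_i), which multiplies out to x^7 - 12x^6 + 45x^5 - 80x^4 + 75x^3 - 36x^2 + 7x. Since p(0) = det(-L) = 0, x divides p(x). By the matrix-tree theorem the graph has (1/7) * product of the nonzero eigenvalues = 1 spanning tree. There is one zero in the spectrum, matching the 1 component.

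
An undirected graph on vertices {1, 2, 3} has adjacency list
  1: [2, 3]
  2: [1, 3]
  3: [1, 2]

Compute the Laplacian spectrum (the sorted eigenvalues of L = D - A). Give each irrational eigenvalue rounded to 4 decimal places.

Each diagonal entry of L is the vertex degree and each off-diagonal entry is -1 where an edge is present, 0 otherwise; in the order [1, 2, 3] the diagonal is [2, 2, 2]. Diagonalising L (or applying a numerical eigensolver to the 3x3 matrix) gives the spectrum above. The largest eigenvalue, 3, is at most the vertex count 3. There is one zero in the spectrum, matching the 1 component.

[0, 3, 3]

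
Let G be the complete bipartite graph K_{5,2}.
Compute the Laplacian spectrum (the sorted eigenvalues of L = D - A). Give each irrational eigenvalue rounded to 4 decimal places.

[0, 2, 2, 2, 2, 5, 7]

The graph has 7 vertices and degree multiset [5, 5, 2, 2, 2, 2, 2]; D is the diagonal matrix of degrees and L = D - A. The multiplicity of 0 as a Laplacian eigenvalue equals the number of connected components. There is one zero in the spectrum, matching the 1 component.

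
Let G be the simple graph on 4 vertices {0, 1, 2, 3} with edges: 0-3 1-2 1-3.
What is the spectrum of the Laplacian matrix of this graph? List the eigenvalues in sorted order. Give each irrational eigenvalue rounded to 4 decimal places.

[0, 0.5858, 2, 3.4142]

With the vertex order [0, 1, 2, 3], the degrees are [1, 2, 1, 2], giving D = diag(1, 2, 1, 2) and L = D - A. The multiplicity of 0 as a Laplacian eigenvalue equals the number of connected components. By the matrix-tree theorem the graph has (1/4) * product of the nonzero eigenvalues = 1 spanning tree.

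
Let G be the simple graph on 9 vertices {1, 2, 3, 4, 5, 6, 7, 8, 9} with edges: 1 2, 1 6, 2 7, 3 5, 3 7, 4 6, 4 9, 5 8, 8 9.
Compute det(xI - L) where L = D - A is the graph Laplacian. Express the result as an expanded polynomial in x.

With the vertex order [1, 2, 3, 4, 5, 6, 7, 8, 9], the degrees are [2, 2, 2, 2, 2, 2, 2, 2, 2], giving D = diag(2, 2, 2, 2, 2, 2, 2, 2, 2) and L = D - A. Computing det(xI - L) by cofactor expansion (or equivalently via sum-over-permutations) gives x^9 - 18x^8 + 135x^7 - 546x^6 + 1287x^5 - 1782x^4 + 1386x^3 - 540x^2 + 81x. The coefficient of x^8 equals -trace(L) = -18, matching the sum of degrees. The eigenvalues sum to 18, which equals trace(L) = 2|E|.

x^9 - 18x^8 + 135x^7 - 546x^6 + 1287x^5 - 1782x^4 + 1386x^3 - 540x^2 + 81x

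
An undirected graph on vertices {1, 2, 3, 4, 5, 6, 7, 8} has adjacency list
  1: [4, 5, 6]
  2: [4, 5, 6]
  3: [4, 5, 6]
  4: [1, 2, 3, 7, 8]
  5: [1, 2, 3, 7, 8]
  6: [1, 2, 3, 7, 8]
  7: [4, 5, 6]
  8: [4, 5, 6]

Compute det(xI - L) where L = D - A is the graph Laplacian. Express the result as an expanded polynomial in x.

x^8 - 30x^7 + 375x^6 - 2540x^5 + 10095x^4 - 23598x^3 + 30105x^2 - 16200x

Each diagonal entry of L is the vertex degree and each off-diagonal entry is -1 where an edge is present, 0 otherwise; in the order [1, 2, 3, 4, 5, 6, 7, 8] the diagonal is [3, 3, 3, 5, 5, 5, 3, 3]. The eigenvalues of L are [0, 3, 3, 3, 3, 5, 5, 8]; the characteristic polynomial is the product of (x - lambda_i), which multiplies out to x^8 - 30x^7 + 375x^6 - 2540x^5 + 10095x^4 - 23598x^3 + 30105x^2 - 16200x. The coefficient of x^7 equals -trace(L) = -30, matching the sum of degrees. The largest eigenvalue, 8, is at most the vertex count 8. By the matrix-tree theorem the graph has (1/8) * product of the nonzero eigenvalues = 2025 spanning trees.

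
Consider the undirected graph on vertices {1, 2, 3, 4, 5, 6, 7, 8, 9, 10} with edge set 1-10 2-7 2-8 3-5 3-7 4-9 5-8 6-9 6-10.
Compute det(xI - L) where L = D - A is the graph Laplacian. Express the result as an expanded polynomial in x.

With the vertex order [1, 2, 3, 4, 5, 6, 7, 8, 9, 10], the degrees are [1, 2, 2, 1, 2, 2, 2, 2, 2, 2], giving D = diag(1, 2, 2, 1, 2, 2, 2, 2, 2, 2) and L = D - A. Computing det(xI - L) by cofactor expansion (or equivalently via sum-over-permutations) gives x^10 - 18x^9 + 136x^8 - 560x^7 + 1365x^6 - 2000x^5 + 1700x^4 - 750x^3 + 125x^2. The constant term is 0 because L is singular (the all-ones vector lies in its kernel).

x^10 - 18x^9 + 136x^8 - 560x^7 + 1365x^6 - 2000x^5 + 1700x^4 - 750x^3 + 125x^2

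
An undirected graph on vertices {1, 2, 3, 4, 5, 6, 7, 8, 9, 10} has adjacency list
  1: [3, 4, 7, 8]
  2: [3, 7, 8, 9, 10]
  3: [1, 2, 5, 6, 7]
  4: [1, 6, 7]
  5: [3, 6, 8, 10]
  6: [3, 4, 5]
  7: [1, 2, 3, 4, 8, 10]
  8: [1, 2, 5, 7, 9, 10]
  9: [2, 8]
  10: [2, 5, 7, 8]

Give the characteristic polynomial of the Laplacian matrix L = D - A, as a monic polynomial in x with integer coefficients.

Each diagonal entry of L is the vertex degree and each off-diagonal entry is -1 where an edge is present, 0 otherwise; in the order [1, 2, 3, 4, 5, 6, 7, 8, 9, 10] the diagonal is [4, 5, 5, 3, 4, 3, 6, 6, 2, 4]. Computing det(xI - L) by cofactor expansion (or equivalently via sum-over-permutations) gives x^10 - 42x^9 + 765x^8 - 7916x^7 + 51173x^6 - 213792x^5 + 575608x^4 - 959864x^3 + 895944x^2 - 354720x. The constant term is 0 because L is singular (the all-ones vector lies in its kernel). The largest eigenvalue, 7.8423, is at most the vertex count 10.

x^10 - 42x^9 + 765x^8 - 7916x^7 + 51173x^6 - 213792x^5 + 575608x^4 - 959864x^3 + 895944x^2 - 354720x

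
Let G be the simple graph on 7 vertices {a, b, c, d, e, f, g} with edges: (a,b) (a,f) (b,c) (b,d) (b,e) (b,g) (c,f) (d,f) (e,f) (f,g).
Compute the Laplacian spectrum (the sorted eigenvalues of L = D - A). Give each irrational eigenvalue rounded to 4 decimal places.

Each diagonal entry of L is the vertex degree and each off-diagonal entry is -1 where an edge is present, 0 otherwise; in the order [a, b, c, d, e, f, g] the diagonal is [2, 5, 2, 2, 2, 5, 2]. Diagonalising L (or applying a numerical eigensolver to the 7x7 matrix) gives the spectrum above. By the matrix-tree theorem the graph has (1/7) * product of the nonzero eigenvalues = 80 spanning trees. The eigenvalues sum to 20, which equals trace(L) = 2|E|.

[0, 2, 2, 2, 2, 5, 7]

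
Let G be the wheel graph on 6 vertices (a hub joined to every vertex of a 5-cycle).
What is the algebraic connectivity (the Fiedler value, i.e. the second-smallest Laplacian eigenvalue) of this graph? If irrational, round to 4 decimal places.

2.3820

The graph has 6 vertices and degree multiset [5, 3, 3, 3, 3, 3]; D is the diagonal matrix of degrees and L = D - A. Computing the eigenvalues of L and sorting gives [0, 2.3820, 2.3820, 4.6180, 4.6180, 6]. The Fiedler value lambda_2 = 2.3820 is strictly positive, so the graph is connected. The largest eigenvalue, 6, is at most the vertex count 6. By the matrix-tree theorem the graph has (1/6) * product of the nonzero eigenvalues = 121 spanning trees.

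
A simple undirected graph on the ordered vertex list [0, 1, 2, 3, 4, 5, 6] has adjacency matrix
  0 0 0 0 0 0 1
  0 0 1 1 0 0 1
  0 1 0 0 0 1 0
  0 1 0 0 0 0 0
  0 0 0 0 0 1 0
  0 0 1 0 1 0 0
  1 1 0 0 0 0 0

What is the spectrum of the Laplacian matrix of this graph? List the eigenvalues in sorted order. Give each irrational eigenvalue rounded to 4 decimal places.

Each diagonal entry of L is the vertex degree and each off-diagonal entry is -1 where an edge is present, 0 otherwise; in the order [0, 1, 2, 3, 4, 5, 6] the diagonal is [1, 3, 2, 1, 1, 2, 2]. The multiplicity of 0 as a Laplacian eigenvalue equals the number of connected components.

[0, 0.2603, 0.6262, 1.4055, 2.2742, 3.0996, 4.3342]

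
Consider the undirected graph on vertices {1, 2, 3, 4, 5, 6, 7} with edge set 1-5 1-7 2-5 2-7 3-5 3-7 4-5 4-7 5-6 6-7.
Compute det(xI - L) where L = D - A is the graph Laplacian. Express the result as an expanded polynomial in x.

With the vertex order [1, 2, 3, 4, 5, 6, 7], the degrees are [2, 2, 2, 2, 5, 2, 5], giving D = diag(2, 2, 2, 2, 5, 2, 5) and L = D - A. L has integer entries, so p(x) = det(xI - L) has integer coefficients. Expanding the determinant yields x^7 - 20x^6 + 155x^5 - 600x^4 + 1240x^3 - 1312x^2 + 560x. The coefficient of x^6 equals -trace(L) = -20, matching the sum of degrees.

x^7 - 20x^6 + 155x^5 - 600x^4 + 1240x^3 - 1312x^2 + 560x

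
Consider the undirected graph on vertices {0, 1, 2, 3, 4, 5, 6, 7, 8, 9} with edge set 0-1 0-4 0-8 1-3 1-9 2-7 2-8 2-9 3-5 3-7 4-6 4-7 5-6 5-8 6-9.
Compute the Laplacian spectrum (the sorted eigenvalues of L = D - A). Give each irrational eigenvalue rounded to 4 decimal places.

With the vertex order [0, 1, 2, 3, 4, 5, 6, 7, 8, 9], the degrees are [3, 3, 3, 3, 3, 3, 3, 3, 3, 3], giving D = diag(3, 3, 3, 3, 3, 3, 3, 3, 3, 3) and L = D - A. Since every row of L sums to 0, the all-ones vector is in the kernel and 0 is an eigenvalue.

[0, 2, 2, 2, 2, 2, 5, 5, 5, 5]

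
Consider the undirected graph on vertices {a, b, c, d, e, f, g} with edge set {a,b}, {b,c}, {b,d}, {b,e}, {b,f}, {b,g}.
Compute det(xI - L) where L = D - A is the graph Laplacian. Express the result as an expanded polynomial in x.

x^7 - 12x^6 + 45x^5 - 80x^4 + 75x^3 - 36x^2 + 7x

With the vertex order [a, b, c, d, e, f, g], the degrees are [1, 6, 1, 1, 1, 1, 1], giving D = diag(1, 6, 1, 1, 1, 1, 1) and L = D - A. The eigenvalues of L are [0, 1, 1, 1, 1, 1, 7]; the characteristic polynomial is the product of (x - lambda_i), which multiplies out to x^7 - 12x^6 + 45x^5 - 80x^4 + 75x^3 - 36x^2 + 7x. The constant term is 0 because L is singular (the all-ones vector lies in its kernel). By the matrix-tree theorem the graph has (1/7) * product of the nonzero eigenvalues = 1 spanning tree. The largest eigenvalue, 7, is at most the vertex count 7.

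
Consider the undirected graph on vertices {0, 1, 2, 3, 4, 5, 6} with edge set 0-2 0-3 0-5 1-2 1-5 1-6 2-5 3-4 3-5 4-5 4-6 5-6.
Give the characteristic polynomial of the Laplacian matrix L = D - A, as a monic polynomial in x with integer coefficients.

With the vertex order [0, 1, 2, 3, 4, 5, 6], the degrees are [3, 3, 3, 3, 3, 6, 3], giving D = diag(3, 3, 3, 3, 3, 6, 3) and L = D - A. The eigenvalues of L are [0, 2, 2, 4, 4, 5, 7]; the characteristic polynomial is the product of (x - lambda_i), which multiplies out to x^7 - 24x^6 + 231x^5 - 1140x^4 + 3036x^3 - 4128x^2 + 2240x. The coefficient of x^6 equals -trace(L) = -24, matching the sum of degrees.

x^7 - 24x^6 + 231x^5 - 1140x^4 + 3036x^3 - 4128x^2 + 2240x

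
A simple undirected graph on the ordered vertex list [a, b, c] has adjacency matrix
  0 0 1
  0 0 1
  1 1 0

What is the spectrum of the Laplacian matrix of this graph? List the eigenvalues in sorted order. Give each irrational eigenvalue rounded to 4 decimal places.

[0, 1, 3]

With the vertex order [a, b, c], the degrees are [1, 1, 2], giving D = diag(1, 1, 2) and L = D - A. Diagonalising L (or applying a numerical eigensolver to the 3x3 matrix) gives the spectrum above. The single zero eigenvalue shows the graph is connected. By the matrix-tree theorem the graph has (1/3) * product of the nonzero eigenvalues = 1 spanning tree.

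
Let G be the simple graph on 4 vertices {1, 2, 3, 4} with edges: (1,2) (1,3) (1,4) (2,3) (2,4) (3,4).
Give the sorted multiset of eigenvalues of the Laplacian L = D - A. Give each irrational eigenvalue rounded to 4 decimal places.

[0, 4, 4, 4]

Each diagonal entry of L is the vertex degree and each off-diagonal entry is -1 where an edge is present, 0 otherwise; in the order [1, 2, 3, 4] the diagonal is [3, 3, 3, 3]. Since every row of L sums to 0, the all-ones vector is in the kernel and 0 is an eigenvalue. The single zero eigenvalue shows the graph is connected. The eigenvalues sum to 12, which equals trace(L) = 2|E|.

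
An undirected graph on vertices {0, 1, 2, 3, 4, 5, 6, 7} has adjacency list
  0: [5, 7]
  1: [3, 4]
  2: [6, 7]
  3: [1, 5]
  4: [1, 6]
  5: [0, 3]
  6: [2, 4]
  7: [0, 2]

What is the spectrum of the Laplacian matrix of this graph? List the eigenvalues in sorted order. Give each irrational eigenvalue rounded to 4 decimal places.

[0, 0.5858, 0.5858, 2, 2, 3.4142, 3.4142, 4]

With the vertex order [0, 1, 2, 3, 4, 5, 6, 7], the degrees are [2, 2, 2, 2, 2, 2, 2, 2], giving D = diag(2, 2, 2, 2, 2, 2, 2, 2) and L = D - A. Diagonalising L (or applying a numerical eigensolver to the 8x8 matrix) gives the spectrum above. The eigenvalues sum to 16, which equals trace(L) = 2|E|. The largest eigenvalue, 4, is at most the vertex count 8.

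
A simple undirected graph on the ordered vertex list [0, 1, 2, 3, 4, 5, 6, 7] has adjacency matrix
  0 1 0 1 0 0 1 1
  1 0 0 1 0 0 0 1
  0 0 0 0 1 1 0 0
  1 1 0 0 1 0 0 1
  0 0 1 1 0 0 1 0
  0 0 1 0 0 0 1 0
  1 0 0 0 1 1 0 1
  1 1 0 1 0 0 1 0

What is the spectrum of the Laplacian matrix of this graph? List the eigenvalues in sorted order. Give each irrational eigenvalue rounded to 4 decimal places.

[0, 0.8395, 2.3077, 3, 4, 4.6923, 5, 6.1605]

Each diagonal entry of L is the vertex degree and each off-diagonal entry is -1 where an edge is present, 0 otherwise; in the order [0, 1, 2, 3, 4, 5, 6, 7] the diagonal is [4, 3, 2, 4, 3, 2, 4, 4]. L is symmetric positive semidefinite, so every eigenvalue is real and nonnegative. The eigenvalues sum to 26, which equals trace(L) = 2|E|.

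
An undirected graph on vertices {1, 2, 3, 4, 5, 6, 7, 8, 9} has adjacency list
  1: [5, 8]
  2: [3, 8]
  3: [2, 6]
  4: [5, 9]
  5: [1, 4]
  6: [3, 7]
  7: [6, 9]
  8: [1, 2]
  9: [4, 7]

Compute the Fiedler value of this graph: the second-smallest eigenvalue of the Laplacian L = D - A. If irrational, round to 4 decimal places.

With the vertex order [1, 2, 3, 4, 5, 6, 7, 8, 9], the degrees are [2, 2, 2, 2, 2, 2, 2, 2, 2], giving D = diag(2, 2, 2, 2, 2, 2, 2, 2, 2) and L = D - A. Computing the eigenvalues of L and sorting gives [0, 0.4679, 0.4679, 1.6527, 1.6527, 3, 3, 3.8794, 3.8794]. The Fiedler value lambda_2 = 0.4679 is strictly positive, so the graph is connected.

0.4679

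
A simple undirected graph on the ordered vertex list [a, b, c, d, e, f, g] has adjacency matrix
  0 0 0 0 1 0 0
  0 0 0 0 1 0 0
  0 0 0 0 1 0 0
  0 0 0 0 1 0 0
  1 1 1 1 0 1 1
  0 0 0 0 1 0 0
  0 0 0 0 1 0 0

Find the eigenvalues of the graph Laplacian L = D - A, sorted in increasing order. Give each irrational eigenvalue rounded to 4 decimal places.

Reading degrees in the order [a, b, c, d, e, f, g] gives [1, 1, 1, 1, 6, 1, 1]; set D = diag(1, 1, 1, 1, 6, 1, 1) and form L = D - A. L is symmetric positive semidefinite, so every eigenvalue is real and nonnegative. The single zero eigenvalue shows the graph is connected. By the matrix-tree theorem the graph has (1/7) * product of the nonzero eigenvalues = 1 spanning tree.

[0, 1, 1, 1, 1, 1, 7]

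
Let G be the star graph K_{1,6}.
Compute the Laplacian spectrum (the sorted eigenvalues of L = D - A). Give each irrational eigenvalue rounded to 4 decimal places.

The graph has 7 vertices and degree multiset [6, 1, 1, 1, 1, 1, 1]; D is the diagonal matrix of degrees and L = D - A. The multiplicity of 0 as a Laplacian eigenvalue equals the number of connected components.

[0, 1, 1, 1, 1, 1, 7]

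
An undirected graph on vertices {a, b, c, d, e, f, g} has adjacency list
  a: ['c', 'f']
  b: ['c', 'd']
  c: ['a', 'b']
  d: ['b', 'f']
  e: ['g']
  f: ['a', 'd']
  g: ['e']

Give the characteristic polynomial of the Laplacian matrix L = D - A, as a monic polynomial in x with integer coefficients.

Each diagonal entry of L is the vertex degree and each off-diagonal entry is -1 where an edge is present, 0 otherwise; in the order [a, b, c, d, e, f, g] the diagonal is [2, 2, 2, 2, 1, 2, 1]. L has integer entries, so p(x) = det(xI - L) has integer coefficients. Expanding the determinant yields x^7 - 12x^6 + 55x^5 - 120x^4 + 125x^3 - 50x^2. The constant term is 0 because L is singular (the all-ones vector lies in its kernel).

x^7 - 12x^6 + 55x^5 - 120x^4 + 125x^3 - 50x^2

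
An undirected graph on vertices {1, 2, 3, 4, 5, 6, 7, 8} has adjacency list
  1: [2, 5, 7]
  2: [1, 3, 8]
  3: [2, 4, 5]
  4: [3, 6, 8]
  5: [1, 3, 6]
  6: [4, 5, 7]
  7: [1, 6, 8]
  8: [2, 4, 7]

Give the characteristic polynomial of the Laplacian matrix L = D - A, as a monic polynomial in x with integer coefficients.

x^8 - 24x^7 + 240x^6 - 1296x^5 + 4080x^4 - 7488x^3 + 7424x^2 - 3072x

With the vertex order [1, 2, 3, 4, 5, 6, 7, 8], the degrees are [3, 3, 3, 3, 3, 3, 3, 3], giving D = diag(3, 3, 3, 3, 3, 3, 3, 3) and L = D - A. L has integer entries, so p(x) = det(xI - L) has integer coefficients. Expanding the determinant yields x^8 - 24x^7 + 240x^6 - 1296x^5 + 4080x^4 - 7488x^3 + 7424x^2 - 3072x. The coefficient of x^7 equals -trace(L) = -24, matching the sum of degrees. By the matrix-tree theorem the graph has (1/8) * product of the nonzero eigenvalues = 384 spanning trees. The largest eigenvalue, 6, is at most the vertex count 8.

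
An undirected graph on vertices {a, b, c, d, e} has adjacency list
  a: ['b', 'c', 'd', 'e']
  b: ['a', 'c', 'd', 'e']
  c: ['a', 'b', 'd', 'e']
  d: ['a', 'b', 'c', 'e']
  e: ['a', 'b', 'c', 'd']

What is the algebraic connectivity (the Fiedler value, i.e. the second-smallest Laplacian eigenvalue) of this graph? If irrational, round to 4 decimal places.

With the vertex order [a, b, c, d, e], the degrees are [4, 4, 4, 4, 4], giving D = diag(4, 4, 4, 4, 4) and L = D - A. The sorted Laplacian eigenvalues are [0, 5, 5, 5, 5]; the algebraic connectivity is the second entry, 5. The eigenvalues sum to 20, which equals trace(L) = 2|E|. By the matrix-tree theorem the graph has (1/5) * product of the nonzero eigenvalues = 125 spanning trees.

5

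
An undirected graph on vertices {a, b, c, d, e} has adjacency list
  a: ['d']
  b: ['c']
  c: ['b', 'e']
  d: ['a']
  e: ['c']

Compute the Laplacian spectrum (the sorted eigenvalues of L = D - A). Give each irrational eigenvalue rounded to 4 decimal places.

Each diagonal entry of L is the vertex degree and each off-diagonal entry is -1 where an edge is present, 0 otherwise; in the order [a, b, c, d, e] the diagonal is [1, 1, 2, 1, 1]. Since every row of L sums to 0, the all-ones vector is in the kernel and 0 is an eigenvalue. The 2 zero eigenvalues correspond to the 2 connected components. The eigenvalues sum to 6, which equals trace(L) = 2|E|. There are 2 zeros in the spectrum, matching the 2 components.

[0, 0, 1, 2, 3]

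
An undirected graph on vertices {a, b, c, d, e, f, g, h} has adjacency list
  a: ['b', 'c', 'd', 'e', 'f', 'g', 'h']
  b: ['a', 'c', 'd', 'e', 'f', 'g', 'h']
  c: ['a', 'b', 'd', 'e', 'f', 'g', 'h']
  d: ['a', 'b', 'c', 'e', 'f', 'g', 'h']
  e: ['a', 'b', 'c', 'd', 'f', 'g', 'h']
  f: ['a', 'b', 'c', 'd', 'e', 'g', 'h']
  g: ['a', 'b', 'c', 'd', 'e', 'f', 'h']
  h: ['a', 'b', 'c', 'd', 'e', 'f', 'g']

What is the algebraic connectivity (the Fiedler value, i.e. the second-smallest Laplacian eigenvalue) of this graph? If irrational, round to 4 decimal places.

With the vertex order [a, b, c, d, e, f, g, h], the degrees are [7, 7, 7, 7, 7, 7, 7, 7], giving D = diag(7, 7, 7, 7, 7, 7, 7, 7) and L = D - A. The sorted Laplacian eigenvalues are [0, 8, 8, 8, 8, 8, 8, 8]; the algebraic connectivity is the second entry, 8.

8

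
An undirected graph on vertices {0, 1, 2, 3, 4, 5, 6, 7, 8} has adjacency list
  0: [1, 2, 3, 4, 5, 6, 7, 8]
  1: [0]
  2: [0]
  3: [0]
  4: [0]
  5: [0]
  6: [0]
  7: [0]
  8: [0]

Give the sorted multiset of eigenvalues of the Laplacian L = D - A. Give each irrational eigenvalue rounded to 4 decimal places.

[0, 1, 1, 1, 1, 1, 1, 1, 9]

Each diagonal entry of L is the vertex degree and each off-diagonal entry is -1 where an edge is present, 0 otherwise; in the order [0, 1, 2, 3, 4, 5, 6, 7, 8] the diagonal is [8, 1, 1, 1, 1, 1, 1, 1, 1]. Since every row of L sums to 0, the all-ones vector is in the kernel and 0 is an eigenvalue. The single zero eigenvalue shows the graph is connected. The eigenvalues sum to 16, which equals trace(L) = 2|E|. The largest eigenvalue, 9, is at most the vertex count 9.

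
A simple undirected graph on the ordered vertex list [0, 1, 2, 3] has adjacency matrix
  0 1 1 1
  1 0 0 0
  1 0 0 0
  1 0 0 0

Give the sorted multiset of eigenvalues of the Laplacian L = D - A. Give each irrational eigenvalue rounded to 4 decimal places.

[0, 1, 1, 4]

Each diagonal entry of L is the vertex degree and each off-diagonal entry is -1 where an edge is present, 0 otherwise; in the order [0, 1, 2, 3] the diagonal is [3, 1, 1, 1]. Since every row of L sums to 0, the all-ones vector is in the kernel and 0 is an eigenvalue. The single zero eigenvalue shows the graph is connected. The largest eigenvalue, 4, is at most the vertex count 4.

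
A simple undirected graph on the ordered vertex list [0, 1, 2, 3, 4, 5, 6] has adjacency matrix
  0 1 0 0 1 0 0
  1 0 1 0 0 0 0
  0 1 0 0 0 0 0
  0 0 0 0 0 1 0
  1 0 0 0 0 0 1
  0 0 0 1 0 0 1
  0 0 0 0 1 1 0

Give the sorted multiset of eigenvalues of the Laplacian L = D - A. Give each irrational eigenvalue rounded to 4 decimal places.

[0, 0.1981, 0.7530, 1.5550, 2.4450, 3.2470, 3.8019]

Reading degrees in the order [0, 1, 2, 3, 4, 5, 6] gives [2, 2, 1, 1, 2, 2, 2]; set D = diag(2, 2, 1, 1, 2, 2, 2) and form L = D - A. The multiplicity of 0 as a Laplacian eigenvalue equals the number of connected components. The eigenvalues sum to 12, which equals trace(L) = 2|E|. By the matrix-tree theorem the graph has (1/7) * product of the nonzero eigenvalues = 1 spanning tree.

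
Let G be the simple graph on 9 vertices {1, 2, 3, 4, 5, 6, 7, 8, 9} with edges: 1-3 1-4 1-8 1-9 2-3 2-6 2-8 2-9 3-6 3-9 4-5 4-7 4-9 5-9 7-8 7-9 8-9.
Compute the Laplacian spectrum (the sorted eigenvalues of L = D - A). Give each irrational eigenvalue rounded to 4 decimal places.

[0, 1.1551, 2.0515, 3.1386, 3.7138, 4.5468, 4.9804, 6.3533, 8.0605]

Each diagonal entry of L is the vertex degree and each off-diagonal entry is -1 where an edge is present, 0 otherwise; in the order [1, 2, 3, 4, 5, 6, 7, 8, 9] the diagonal is [4, 4, 4, 4, 2, 2, 3, 4, 7]. L is symmetric positive semidefinite, so every eigenvalue is real and nonnegative. The single zero eigenvalue shows the graph is connected. The eigenvalues sum to 34, which equals trace(L) = 2|E|. By the matrix-tree theorem the graph has (1/9) * product of the nonzero eigenvalues = 3559 spanning trees.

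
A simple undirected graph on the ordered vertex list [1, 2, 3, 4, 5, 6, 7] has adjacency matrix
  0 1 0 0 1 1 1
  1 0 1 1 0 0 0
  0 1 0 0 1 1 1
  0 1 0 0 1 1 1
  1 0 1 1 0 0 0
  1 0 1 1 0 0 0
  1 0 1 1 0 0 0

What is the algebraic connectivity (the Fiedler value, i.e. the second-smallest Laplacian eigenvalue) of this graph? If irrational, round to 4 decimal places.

3

With the vertex order [1, 2, 3, 4, 5, 6, 7], the degrees are [4, 3, 4, 4, 3, 3, 3], giving D = diag(4, 3, 4, 4, 3, 3, 3) and L = D - A. The sorted Laplacian eigenvalues are [0, 3, 3, 3, 4, 4, 7]; the algebraic connectivity is the second entry, 3. The largest eigenvalue, 7, is at most the vertex count 7.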